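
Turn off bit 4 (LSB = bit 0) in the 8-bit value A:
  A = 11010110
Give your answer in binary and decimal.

Mask = ~(1 << 4) = 11101111
Bit 4 of A is 1, so AND-ing with the mask clears it to 0.
  11010110
& 11101111
----------
  11000110

Answer: 11000110 (198)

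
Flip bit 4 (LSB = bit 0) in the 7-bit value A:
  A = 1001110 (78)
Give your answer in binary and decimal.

Mask = 1 << 4 = 0010000
Bit 4 of A is 0; XOR with the mask flips it to 1.
  1001110
^ 0010000
---------
  1011110

Answer: 1011110 (94)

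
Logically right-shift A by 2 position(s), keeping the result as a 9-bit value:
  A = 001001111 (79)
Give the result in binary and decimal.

Logical shift right by 2: drop the bottom 2 bit(s), prepend 2 zero(s) on the left.
  001001111  ->  keep [0010011], discard [11], prepend 00
= 000010011

Answer: 000010011 (19)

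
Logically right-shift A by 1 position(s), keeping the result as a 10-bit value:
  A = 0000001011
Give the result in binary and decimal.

Logical shift right by 1: drop the bottom 1 bit(s), prepend 1 zero(s) on the left.
  0000001011  ->  keep [000000101], discard [1], prepend 0
= 0000000101

Answer: 0000000101 (5)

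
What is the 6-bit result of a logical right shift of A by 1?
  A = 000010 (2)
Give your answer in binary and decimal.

Logical shift right by 1: drop the bottom 1 bit(s), prepend 1 zero(s) on the left.
  000010  ->  keep [00001], discard [0], prepend 0
= 000001

Answer: 000001 (1)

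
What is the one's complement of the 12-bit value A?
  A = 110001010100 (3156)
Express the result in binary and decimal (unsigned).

Flip each bit (0->1, 1->0):
  110001010100
  001110101011

Answer: 001110101011 (939)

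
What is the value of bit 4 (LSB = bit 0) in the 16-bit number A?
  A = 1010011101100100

Bit 4 is the 5th from the right.
  1010011101100100
             ^
That bit is 0.

Answer: 0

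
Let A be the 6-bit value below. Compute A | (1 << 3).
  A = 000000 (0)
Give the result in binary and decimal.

Mask = 1 << 3 = 001000
Bit 3 of A is 0, so OR-ing with the mask flips it to 1.
  000000
| 001000
--------
  001000

Answer: 001000 (8)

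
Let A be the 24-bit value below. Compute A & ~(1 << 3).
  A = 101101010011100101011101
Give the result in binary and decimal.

Mask = ~(1 << 3) = 111111111111111111110111
Bit 3 of A is 1, so AND-ing with the mask clears it to 0.
  101101010011100101011101
& 111111111111111111110111
--------------------------
  101101010011100101010101

Answer: 101101010011100101010101 (11876693)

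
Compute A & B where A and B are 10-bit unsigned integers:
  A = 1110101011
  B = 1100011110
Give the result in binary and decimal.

Apply & to each column (1 only where both bits are 1):
  1110101011
& 1100011110
------------
  1100001010

Answer: 1100001010 (778)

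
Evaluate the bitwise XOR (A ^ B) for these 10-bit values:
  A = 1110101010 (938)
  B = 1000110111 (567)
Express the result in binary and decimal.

Apply ^ to each column (1 where bits differ):
  1110101010
^ 1000110111
------------
  0110011101

Answer: 0110011101 (413)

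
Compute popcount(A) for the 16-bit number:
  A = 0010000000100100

0010000000100100
1-bits at positions (from bit 0 = LSB): 2, 5, 13
Count = 3

Answer: 3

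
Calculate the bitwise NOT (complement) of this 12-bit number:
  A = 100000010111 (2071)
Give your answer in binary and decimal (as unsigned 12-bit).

Flip each bit (0->1, 1->0):
  100000010111
  011111101000

Answer: 011111101000 (2024)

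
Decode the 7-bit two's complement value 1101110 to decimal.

MSB is 1, so the value is negative. Find the magnitude:
1. Invert bits:  0010001
2. Add 1:        0010010  = 18
3. Apply sign:   -18

Answer: -18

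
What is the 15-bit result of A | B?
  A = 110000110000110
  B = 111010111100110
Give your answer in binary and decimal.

Apply | to each column (1 where either bit is 1):
  110000110000110
| 111010111100110
-----------------
  111010111100110

Answer: 111010111100110 (30182)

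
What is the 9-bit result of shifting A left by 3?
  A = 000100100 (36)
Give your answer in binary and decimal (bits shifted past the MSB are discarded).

Shift left by 3: drop the top 3 bit(s), append 3 zero(s) on the right.
  000100100  ->  discard [000], keep [100100], append 000
= 100100000

Answer: 100100000 (288)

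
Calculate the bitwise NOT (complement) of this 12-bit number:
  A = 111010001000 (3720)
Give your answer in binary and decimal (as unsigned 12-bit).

Flip each bit (0->1, 1->0):
  111010001000
  000101110111

Answer: 000101110111 (375)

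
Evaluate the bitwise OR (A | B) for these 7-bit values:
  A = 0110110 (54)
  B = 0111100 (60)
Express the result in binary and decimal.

Apply | to each column (1 where either bit is 1):
  0110110
| 0111100
---------
  0111110

Answer: 0111110 (62)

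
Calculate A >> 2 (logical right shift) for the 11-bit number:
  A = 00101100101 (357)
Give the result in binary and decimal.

Logical shift right by 2: drop the bottom 2 bit(s), prepend 2 zero(s) on the left.
  00101100101  ->  keep [001011001], discard [01], prepend 00
= 00001011001

Answer: 00001011001 (89)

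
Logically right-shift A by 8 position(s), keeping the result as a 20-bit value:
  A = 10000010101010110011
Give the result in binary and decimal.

Logical shift right by 8: drop the bottom 8 bit(s), prepend 8 zero(s) on the left.
  10000010101010110011  ->  keep [100000101010], discard [10110011], prepend 00000000
= 00000000100000101010

Answer: 00000000100000101010 (2090)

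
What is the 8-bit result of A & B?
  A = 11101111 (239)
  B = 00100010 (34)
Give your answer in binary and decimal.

Apply & to each column (1 only where both bits are 1):
  11101111
& 00100010
----------
  00100010

Answer: 00100010 (34)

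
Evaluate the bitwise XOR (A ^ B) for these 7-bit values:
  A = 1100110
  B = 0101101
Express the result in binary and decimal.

Apply ^ to each column (1 where bits differ):
  1100110
^ 0101101
---------
  1001011

Answer: 1001011 (75)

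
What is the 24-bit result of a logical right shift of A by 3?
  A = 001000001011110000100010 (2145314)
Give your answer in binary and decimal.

Logical shift right by 3: drop the bottom 3 bit(s), prepend 3 zero(s) on the left.
  001000001011110000100010  ->  keep [001000001011110000100], discard [010], prepend 000
= 000001000001011110000100

Answer: 000001000001011110000100 (268164)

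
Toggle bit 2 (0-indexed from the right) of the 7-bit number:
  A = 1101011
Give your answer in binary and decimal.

Mask = 1 << 2 = 0000100
Bit 2 of A is 0; XOR with the mask flips it to 1.
  1101011
^ 0000100
---------
  1101111

Answer: 1101111 (111)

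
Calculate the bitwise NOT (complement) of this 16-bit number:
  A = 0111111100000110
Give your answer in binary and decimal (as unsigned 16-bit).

Flip each bit (0->1, 1->0):
  0111111100000110
  1000000011111001

Answer: 1000000011111001 (33017)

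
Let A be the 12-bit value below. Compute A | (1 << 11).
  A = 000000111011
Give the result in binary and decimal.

Mask = 1 << 11 = 100000000000
Bit 11 of A is 0, so OR-ing with the mask flips it to 1.
  000000111011
| 100000000000
--------------
  100000111011

Answer: 100000111011 (2107)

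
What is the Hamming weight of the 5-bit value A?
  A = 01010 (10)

01010
1-bits at positions (from bit 0 = LSB): 1, 3
Count = 2

Answer: 2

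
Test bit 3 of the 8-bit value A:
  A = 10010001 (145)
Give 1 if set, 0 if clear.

Bit 3 is the 4th from the right.
  10010001
      ^
That bit is 0.

Answer: 0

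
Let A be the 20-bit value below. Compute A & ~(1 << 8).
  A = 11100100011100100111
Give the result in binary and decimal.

Mask = ~(1 << 8) = 11111111111011111111
Bit 8 of A is 1, so AND-ing with the mask clears it to 0.
  11100100011100100111
& 11111111111011111111
----------------------
  11100100011000100111

Answer: 11100100011000100111 (935463)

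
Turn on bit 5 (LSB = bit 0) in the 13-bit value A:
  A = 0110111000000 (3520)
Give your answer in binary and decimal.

Mask = 1 << 5 = 0000000100000
Bit 5 of A is 0, so OR-ing with the mask flips it to 1.
  0110111000000
| 0000000100000
---------------
  0110111100000

Answer: 0110111100000 (3552)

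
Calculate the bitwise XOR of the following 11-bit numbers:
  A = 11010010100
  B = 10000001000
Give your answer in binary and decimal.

Apply ^ to each column (1 where bits differ):
  11010010100
^ 10000001000
-------------
  01010011100

Answer: 01010011100 (668)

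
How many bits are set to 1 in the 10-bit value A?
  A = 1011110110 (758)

1011110110
1-bits at positions (from bit 0 = LSB): 1, 2, 4, 5, 6, 7, 9
Count = 7

Answer: 7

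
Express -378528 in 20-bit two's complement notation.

1. Binary of +378528:  01011100011010100000
2. Invert bits:     10100011100101011111
3. Add 1:           10100011100101100000

Answer: 10100011100101100000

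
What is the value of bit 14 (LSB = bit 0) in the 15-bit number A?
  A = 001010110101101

Bit 14 is the 15th from the right.
  001010110101101
  ^
That bit is 0.

Answer: 0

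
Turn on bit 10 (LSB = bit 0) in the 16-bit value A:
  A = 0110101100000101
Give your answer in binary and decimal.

Mask = 1 << 10 = 0000010000000000
Bit 10 of A is 0, so OR-ing with the mask flips it to 1.
  0110101100000101
| 0000010000000000
------------------
  0110111100000101

Answer: 0110111100000101 (28421)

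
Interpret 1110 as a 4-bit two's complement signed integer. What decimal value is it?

MSB is 1, so the value is negative. Find the magnitude:
1. Invert bits:  0001
2. Add 1:        0010  = 2
3. Apply sign:   -2

Answer: -2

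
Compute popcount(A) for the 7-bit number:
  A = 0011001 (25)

0011001
1-bits at positions (from bit 0 = LSB): 0, 3, 4
Count = 3

Answer: 3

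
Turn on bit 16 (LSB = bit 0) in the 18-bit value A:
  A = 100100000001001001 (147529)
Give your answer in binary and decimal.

Mask = 1 << 16 = 010000000000000000
Bit 16 of A is 0, so OR-ing with the mask flips it to 1.
  100100000001001001
| 010000000000000000
--------------------
  110100000001001001

Answer: 110100000001001001 (213065)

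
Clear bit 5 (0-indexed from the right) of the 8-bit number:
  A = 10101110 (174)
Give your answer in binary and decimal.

Mask = ~(1 << 5) = 11011111
Bit 5 of A is 1, so AND-ing with the mask clears it to 0.
  10101110
& 11011111
----------
  10001110

Answer: 10001110 (142)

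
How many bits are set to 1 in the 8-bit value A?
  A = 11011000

11011000
1-bits at positions (from bit 0 = LSB): 3, 4, 6, 7
Count = 4

Answer: 4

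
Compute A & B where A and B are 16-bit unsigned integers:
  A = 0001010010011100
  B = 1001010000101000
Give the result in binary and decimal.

Apply & to each column (1 only where both bits are 1):
  0001010010011100
& 1001010000101000
------------------
  0001010000001000

Answer: 0001010000001000 (5128)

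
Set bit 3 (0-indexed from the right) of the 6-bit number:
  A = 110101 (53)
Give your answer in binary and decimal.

Mask = 1 << 3 = 001000
Bit 3 of A is 0, so OR-ing with the mask flips it to 1.
  110101
| 001000
--------
  111101

Answer: 111101 (61)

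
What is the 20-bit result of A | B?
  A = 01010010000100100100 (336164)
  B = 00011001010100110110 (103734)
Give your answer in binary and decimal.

Apply | to each column (1 where either bit is 1):
  01010010000100100100
| 00011001010100110110
----------------------
  01011011010100110110

Answer: 01011011010100110110 (374070)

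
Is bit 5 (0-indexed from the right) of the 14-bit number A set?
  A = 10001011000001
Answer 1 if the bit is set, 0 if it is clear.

Bit 5 is the 6th from the right.
  10001011000001
          ^
That bit is 0.

Answer: 0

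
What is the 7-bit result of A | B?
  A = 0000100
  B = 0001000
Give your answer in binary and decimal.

Apply | to each column (1 where either bit is 1):
  0000100
| 0001000
---------
  0001100

Answer: 0001100 (12)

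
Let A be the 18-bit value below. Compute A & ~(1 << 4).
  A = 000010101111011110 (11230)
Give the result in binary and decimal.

Mask = ~(1 << 4) = 111111111111101111
Bit 4 of A is 1, so AND-ing with the mask clears it to 0.
  000010101111011110
& 111111111111101111
--------------------
  000010101111001110

Answer: 000010101111001110 (11214)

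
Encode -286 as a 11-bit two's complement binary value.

1. Binary of +286:  00100011110
2. Invert bits:     11011100001
3. Add 1:           11011100010

Answer: 11011100010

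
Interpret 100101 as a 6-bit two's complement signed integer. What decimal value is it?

MSB is 1, so the value is negative. Find the magnitude:
1. Invert bits:  011010
2. Add 1:        011011  = 27
3. Apply sign:   -27

Answer: -27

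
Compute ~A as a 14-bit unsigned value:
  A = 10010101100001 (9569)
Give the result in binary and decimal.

Flip each bit (0->1, 1->0):
  10010101100001
  01101010011110

Answer: 01101010011110 (6814)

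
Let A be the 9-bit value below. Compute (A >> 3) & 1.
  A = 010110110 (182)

Bit 3 is the 4th from the right.
  010110110
       ^
That bit is 0.

Answer: 0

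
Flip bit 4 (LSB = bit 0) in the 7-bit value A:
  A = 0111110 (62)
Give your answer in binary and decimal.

Mask = 1 << 4 = 0010000
Bit 4 of A is 1; XOR with the mask flips it to 0.
  0111110
^ 0010000
---------
  0101110

Answer: 0101110 (46)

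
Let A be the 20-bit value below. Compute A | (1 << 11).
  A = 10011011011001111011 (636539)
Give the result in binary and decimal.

Mask = 1 << 11 = 00000000100000000000
Bit 11 of A is 0, so OR-ing with the mask flips it to 1.
  10011011011001111011
| 00000000100000000000
----------------------
  10011011111001111011

Answer: 10011011111001111011 (638587)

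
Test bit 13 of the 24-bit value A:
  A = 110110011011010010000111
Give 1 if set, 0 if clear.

Bit 13 is the 14th from the right.
  110110011011010010000111
            ^
That bit is 1.

Answer: 1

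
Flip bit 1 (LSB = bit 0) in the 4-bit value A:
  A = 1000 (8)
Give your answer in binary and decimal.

Mask = 1 << 1 = 0010
Bit 1 of A is 0; XOR with the mask flips it to 1.
  1000
^ 0010
------
  1010

Answer: 1010 (10)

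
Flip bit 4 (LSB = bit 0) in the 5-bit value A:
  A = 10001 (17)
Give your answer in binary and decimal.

Mask = 1 << 4 = 10000
Bit 4 of A is 1; XOR with the mask flips it to 0.
  10001
^ 10000
-------
  00001

Answer: 00001 (1)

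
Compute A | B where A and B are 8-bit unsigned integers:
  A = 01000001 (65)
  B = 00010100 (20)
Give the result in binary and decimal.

Apply | to each column (1 where either bit is 1):
  01000001
| 00010100
----------
  01010101

Answer: 01010101 (85)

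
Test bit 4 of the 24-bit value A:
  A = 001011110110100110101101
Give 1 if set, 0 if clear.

Bit 4 is the 5th from the right.
  001011110110100110101101
                     ^
That bit is 0.

Answer: 0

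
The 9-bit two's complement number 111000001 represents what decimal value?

MSB is 1, so the value is negative. Find the magnitude:
1. Invert bits:  000111110
2. Add 1:        000111111  = 63
3. Apply sign:   -63

Answer: -63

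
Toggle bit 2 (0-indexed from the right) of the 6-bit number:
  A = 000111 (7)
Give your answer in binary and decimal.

Mask = 1 << 2 = 000100
Bit 2 of A is 1; XOR with the mask flips it to 0.
  000111
^ 000100
--------
  000011

Answer: 000011 (3)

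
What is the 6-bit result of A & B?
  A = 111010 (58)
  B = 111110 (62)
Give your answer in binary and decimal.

Apply & to each column (1 only where both bits are 1):
  111010
& 111110
--------
  111010

Answer: 111010 (58)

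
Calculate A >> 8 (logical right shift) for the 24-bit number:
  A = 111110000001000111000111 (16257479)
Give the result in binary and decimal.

Logical shift right by 8: drop the bottom 8 bit(s), prepend 8 zero(s) on the left.
  111110000001000111000111  ->  keep [1111100000010001], discard [11000111], prepend 00000000
= 000000001111100000010001

Answer: 000000001111100000010001 (63505)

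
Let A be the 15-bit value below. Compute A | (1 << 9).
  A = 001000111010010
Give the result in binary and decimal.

Mask = 1 << 9 = 000001000000000
Bit 9 of A is 0, so OR-ing with the mask flips it to 1.
  001000111010010
| 000001000000000
-----------------
  001001111010010

Answer: 001001111010010 (5074)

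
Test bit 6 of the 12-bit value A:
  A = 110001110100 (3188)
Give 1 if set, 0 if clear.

Bit 6 is the 7th from the right.
  110001110100
       ^
That bit is 1.

Answer: 1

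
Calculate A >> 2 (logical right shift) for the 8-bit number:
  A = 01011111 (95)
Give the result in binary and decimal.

Logical shift right by 2: drop the bottom 2 bit(s), prepend 2 zero(s) on the left.
  01011111  ->  keep [010111], discard [11], prepend 00
= 00010111

Answer: 00010111 (23)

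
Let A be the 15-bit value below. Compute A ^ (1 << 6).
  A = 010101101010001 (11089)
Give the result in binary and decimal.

Mask = 1 << 6 = 000000001000000
Bit 6 of A is 1; XOR with the mask flips it to 0.
  010101101010001
^ 000000001000000
-----------------
  010101100010001

Answer: 010101100010001 (11025)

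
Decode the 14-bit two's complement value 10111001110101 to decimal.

MSB is 1, so the value is negative. Find the magnitude:
1. Invert bits:  01000110001010
2. Add 1:        01000110001011  = 4491
3. Apply sign:   -4491

Answer: -4491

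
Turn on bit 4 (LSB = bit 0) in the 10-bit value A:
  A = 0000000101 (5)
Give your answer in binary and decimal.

Mask = 1 << 4 = 0000010000
Bit 4 of A is 0, so OR-ing with the mask flips it to 1.
  0000000101
| 0000010000
------------
  0000010101

Answer: 0000010101 (21)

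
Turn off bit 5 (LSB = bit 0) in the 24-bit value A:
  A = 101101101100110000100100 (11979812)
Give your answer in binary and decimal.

Mask = ~(1 << 5) = 111111111111111111011111
Bit 5 of A is 1, so AND-ing with the mask clears it to 0.
  101101101100110000100100
& 111111111111111111011111
--------------------------
  101101101100110000000100

Answer: 101101101100110000000100 (11979780)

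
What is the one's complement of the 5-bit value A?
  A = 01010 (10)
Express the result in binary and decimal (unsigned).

Flip each bit (0->1, 1->0):
  01010
  10101

Answer: 10101 (21)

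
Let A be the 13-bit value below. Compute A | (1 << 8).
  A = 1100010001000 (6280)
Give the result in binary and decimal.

Mask = 1 << 8 = 0000100000000
Bit 8 of A is 0, so OR-ing with the mask flips it to 1.
  1100010001000
| 0000100000000
---------------
  1100110001000

Answer: 1100110001000 (6536)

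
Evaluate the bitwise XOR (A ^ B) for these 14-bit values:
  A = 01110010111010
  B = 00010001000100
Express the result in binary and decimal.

Apply ^ to each column (1 where bits differ):
  01110010111010
^ 00010001000100
----------------
  01100011111110

Answer: 01100011111110 (6398)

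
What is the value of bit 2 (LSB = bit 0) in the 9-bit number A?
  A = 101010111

Bit 2 is the 3rd from the right.
  101010111
        ^
That bit is 1.

Answer: 1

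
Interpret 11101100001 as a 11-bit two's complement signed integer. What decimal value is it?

MSB is 1, so the value is negative. Find the magnitude:
1. Invert bits:  00010011110
2. Add 1:        00010011111  = 159
3. Apply sign:   -159

Answer: -159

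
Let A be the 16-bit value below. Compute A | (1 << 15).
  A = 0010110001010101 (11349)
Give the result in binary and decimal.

Mask = 1 << 15 = 1000000000000000
Bit 15 of A is 0, so OR-ing with the mask flips it to 1.
  0010110001010101
| 1000000000000000
------------------
  1010110001010101

Answer: 1010110001010101 (44117)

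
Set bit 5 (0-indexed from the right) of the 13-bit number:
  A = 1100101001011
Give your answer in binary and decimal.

Mask = 1 << 5 = 0000000100000
Bit 5 of A is 0, so OR-ing with the mask flips it to 1.
  1100101001011
| 0000000100000
---------------
  1100101101011

Answer: 1100101101011 (6507)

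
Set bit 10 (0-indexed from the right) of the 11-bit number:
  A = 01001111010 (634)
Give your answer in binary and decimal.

Mask = 1 << 10 = 10000000000
Bit 10 of A is 0, so OR-ing with the mask flips it to 1.
  01001111010
| 10000000000
-------------
  11001111010

Answer: 11001111010 (1658)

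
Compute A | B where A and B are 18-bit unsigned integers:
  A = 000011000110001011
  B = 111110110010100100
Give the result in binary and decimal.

Apply | to each column (1 where either bit is 1):
  000011000110001011
| 111110110010100100
--------------------
  111111110110101111

Answer: 111111110110101111 (261551)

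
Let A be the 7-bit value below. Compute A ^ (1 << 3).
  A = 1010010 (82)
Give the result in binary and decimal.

Mask = 1 << 3 = 0001000
Bit 3 of A is 0; XOR with the mask flips it to 1.
  1010010
^ 0001000
---------
  1011010

Answer: 1011010 (90)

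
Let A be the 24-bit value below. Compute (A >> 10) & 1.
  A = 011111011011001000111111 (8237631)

Bit 10 is the 11th from the right.
  011111011011001000111111
               ^
That bit is 0.

Answer: 0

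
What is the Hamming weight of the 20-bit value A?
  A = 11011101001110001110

11011101001110001110
1-bits at positions (from bit 0 = LSB): 1, 2, 3, 7, 8, 9, 12, 14, 15, 16, 18, 19
Count = 12

Answer: 12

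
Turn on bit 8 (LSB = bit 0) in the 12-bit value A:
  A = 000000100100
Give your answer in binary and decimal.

Mask = 1 << 8 = 000100000000
Bit 8 of A is 0, so OR-ing with the mask flips it to 1.
  000000100100
| 000100000000
--------------
  000100100100

Answer: 000100100100 (292)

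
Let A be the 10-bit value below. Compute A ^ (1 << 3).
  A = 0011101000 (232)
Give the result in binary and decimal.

Mask = 1 << 3 = 0000001000
Bit 3 of A is 1; XOR with the mask flips it to 0.
  0011101000
^ 0000001000
------------
  0011100000

Answer: 0011100000 (224)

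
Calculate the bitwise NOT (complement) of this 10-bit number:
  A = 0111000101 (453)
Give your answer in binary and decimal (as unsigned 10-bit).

Flip each bit (0->1, 1->0):
  0111000101
  1000111010

Answer: 1000111010 (570)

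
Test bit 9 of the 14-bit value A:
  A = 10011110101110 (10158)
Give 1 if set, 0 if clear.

Bit 9 is the 10th from the right.
  10011110101110
      ^
That bit is 1.

Answer: 1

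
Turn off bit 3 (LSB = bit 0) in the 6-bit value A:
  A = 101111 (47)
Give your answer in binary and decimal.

Mask = ~(1 << 3) = 110111
Bit 3 of A is 1, so AND-ing with the mask clears it to 0.
  101111
& 110111
--------
  100111

Answer: 100111 (39)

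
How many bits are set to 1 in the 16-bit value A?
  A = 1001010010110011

1001010010110011
1-bits at positions (from bit 0 = LSB): 0, 1, 4, 5, 7, 10, 12, 15
Count = 8

Answer: 8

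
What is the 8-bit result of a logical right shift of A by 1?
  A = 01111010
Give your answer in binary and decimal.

Logical shift right by 1: drop the bottom 1 bit(s), prepend 1 zero(s) on the left.
  01111010  ->  keep [0111101], discard [0], prepend 0
= 00111101

Answer: 00111101 (61)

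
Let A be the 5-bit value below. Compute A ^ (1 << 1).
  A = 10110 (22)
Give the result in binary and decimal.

Mask = 1 << 1 = 00010
Bit 1 of A is 1; XOR with the mask flips it to 0.
  10110
^ 00010
-------
  10100

Answer: 10100 (20)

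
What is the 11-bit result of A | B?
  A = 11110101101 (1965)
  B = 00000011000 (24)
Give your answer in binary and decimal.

Apply | to each column (1 where either bit is 1):
  11110101101
| 00000011000
-------------
  11110111101

Answer: 11110111101 (1981)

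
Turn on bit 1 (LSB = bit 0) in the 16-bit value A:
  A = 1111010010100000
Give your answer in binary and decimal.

Mask = 1 << 1 = 0000000000000010
Bit 1 of A is 0, so OR-ing with the mask flips it to 1.
  1111010010100000
| 0000000000000010
------------------
  1111010010100010

Answer: 1111010010100010 (62626)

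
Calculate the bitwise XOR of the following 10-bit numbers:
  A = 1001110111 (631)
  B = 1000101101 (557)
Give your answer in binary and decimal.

Apply ^ to each column (1 where bits differ):
  1001110111
^ 1000101101
------------
  0001011010

Answer: 0001011010 (90)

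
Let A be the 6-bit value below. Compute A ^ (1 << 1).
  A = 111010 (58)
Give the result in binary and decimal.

Mask = 1 << 1 = 000010
Bit 1 of A is 1; XOR with the mask flips it to 0.
  111010
^ 000010
--------
  111000

Answer: 111000 (56)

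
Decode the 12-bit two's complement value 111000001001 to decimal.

MSB is 1, so the value is negative. Find the magnitude:
1. Invert bits:  000111110110
2. Add 1:        000111110111  = 503
3. Apply sign:   -503

Answer: -503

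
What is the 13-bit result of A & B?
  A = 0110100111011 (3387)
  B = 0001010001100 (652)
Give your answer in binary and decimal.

Apply & to each column (1 only where both bits are 1):
  0110100111011
& 0001010001100
---------------
  0000000001000

Answer: 0000000001000 (8)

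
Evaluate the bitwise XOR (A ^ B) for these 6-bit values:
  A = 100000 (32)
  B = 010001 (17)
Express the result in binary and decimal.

Apply ^ to each column (1 where bits differ):
  100000
^ 010001
--------
  110001

Answer: 110001 (49)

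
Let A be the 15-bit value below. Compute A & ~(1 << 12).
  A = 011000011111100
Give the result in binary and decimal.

Mask = ~(1 << 12) = 110111111111111
Bit 12 of A is 1, so AND-ing with the mask clears it to 0.
  011000011111100
& 110111111111111
-----------------
  010000011111100

Answer: 010000011111100 (8444)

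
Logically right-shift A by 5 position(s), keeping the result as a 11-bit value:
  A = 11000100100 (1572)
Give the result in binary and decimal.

Logical shift right by 5: drop the bottom 5 bit(s), prepend 5 zero(s) on the left.
  11000100100  ->  keep [110001], discard [00100], prepend 00000
= 00000110001

Answer: 00000110001 (49)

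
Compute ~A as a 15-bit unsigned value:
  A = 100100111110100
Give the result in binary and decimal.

Flip each bit (0->1, 1->0):
  100100111110100
  011011000001011

Answer: 011011000001011 (13835)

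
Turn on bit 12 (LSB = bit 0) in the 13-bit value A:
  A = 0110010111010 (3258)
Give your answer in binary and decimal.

Mask = 1 << 12 = 1000000000000
Bit 12 of A is 0, so OR-ing with the mask flips it to 1.
  0110010111010
| 1000000000000
---------------
  1110010111010

Answer: 1110010111010 (7354)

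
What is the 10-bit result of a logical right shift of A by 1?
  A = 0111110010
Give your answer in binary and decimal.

Logical shift right by 1: drop the bottom 1 bit(s), prepend 1 zero(s) on the left.
  0111110010  ->  keep [011111001], discard [0], prepend 0
= 0011111001

Answer: 0011111001 (249)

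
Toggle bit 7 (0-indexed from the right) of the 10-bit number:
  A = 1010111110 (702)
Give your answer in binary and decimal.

Mask = 1 << 7 = 0010000000
Bit 7 of A is 1; XOR with the mask flips it to 0.
  1010111110
^ 0010000000
------------
  1000111110

Answer: 1000111110 (574)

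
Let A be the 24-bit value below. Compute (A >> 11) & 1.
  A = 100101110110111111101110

Bit 11 is the 12th from the right.
  100101110110111111101110
              ^
That bit is 1.

Answer: 1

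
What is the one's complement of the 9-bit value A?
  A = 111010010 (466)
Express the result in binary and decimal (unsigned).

Flip each bit (0->1, 1->0):
  111010010
  000101101

Answer: 000101101 (45)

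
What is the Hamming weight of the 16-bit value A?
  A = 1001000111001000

1001000111001000
1-bits at positions (from bit 0 = LSB): 3, 6, 7, 8, 12, 15
Count = 6

Answer: 6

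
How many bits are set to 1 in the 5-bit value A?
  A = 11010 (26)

11010
1-bits at positions (from bit 0 = LSB): 1, 3, 4
Count = 3

Answer: 3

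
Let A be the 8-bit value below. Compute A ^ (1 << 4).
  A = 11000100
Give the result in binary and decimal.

Mask = 1 << 4 = 00010000
Bit 4 of A is 0; XOR with the mask flips it to 1.
  11000100
^ 00010000
----------
  11010100

Answer: 11010100 (212)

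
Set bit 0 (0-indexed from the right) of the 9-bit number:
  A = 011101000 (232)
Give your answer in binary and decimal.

Mask = 1 << 0 = 000000001
Bit 0 of A is 0, so OR-ing with the mask flips it to 1.
  011101000
| 000000001
-----------
  011101001

Answer: 011101001 (233)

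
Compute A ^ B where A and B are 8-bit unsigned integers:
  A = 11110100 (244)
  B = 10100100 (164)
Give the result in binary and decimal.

Apply ^ to each column (1 where bits differ):
  11110100
^ 10100100
----------
  01010000

Answer: 01010000 (80)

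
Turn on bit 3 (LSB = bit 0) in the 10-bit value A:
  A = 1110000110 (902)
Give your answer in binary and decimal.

Mask = 1 << 3 = 0000001000
Bit 3 of A is 0, so OR-ing with the mask flips it to 1.
  1110000110
| 0000001000
------------
  1110001110

Answer: 1110001110 (910)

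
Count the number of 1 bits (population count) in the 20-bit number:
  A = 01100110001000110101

01100110001000110101
1-bits at positions (from bit 0 = LSB): 0, 2, 4, 5, 9, 13, 14, 17, 18
Count = 9

Answer: 9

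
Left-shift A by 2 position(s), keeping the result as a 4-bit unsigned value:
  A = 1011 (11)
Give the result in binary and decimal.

Shift left by 2: drop the top 2 bit(s), append 2 zero(s) on the right.
  1011  ->  discard [10], keep [11], append 00
= 1100

Answer: 1100 (12)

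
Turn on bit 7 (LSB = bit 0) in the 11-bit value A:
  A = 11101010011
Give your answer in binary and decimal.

Mask = 1 << 7 = 00010000000
Bit 7 of A is 0, so OR-ing with the mask flips it to 1.
  11101010011
| 00010000000
-------------
  11111010011

Answer: 11111010011 (2003)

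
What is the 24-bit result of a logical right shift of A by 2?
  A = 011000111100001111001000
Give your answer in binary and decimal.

Logical shift right by 2: drop the bottom 2 bit(s), prepend 2 zero(s) on the left.
  011000111100001111001000  ->  keep [0110001111000011110010], discard [00], prepend 00
= 000110001111000011110010

Answer: 000110001111000011110010 (1634546)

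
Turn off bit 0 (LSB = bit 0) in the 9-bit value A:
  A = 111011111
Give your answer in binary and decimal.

Mask = ~(1 << 0) = 111111110
Bit 0 of A is 1, so AND-ing with the mask clears it to 0.
  111011111
& 111111110
-----------
  111011110

Answer: 111011110 (478)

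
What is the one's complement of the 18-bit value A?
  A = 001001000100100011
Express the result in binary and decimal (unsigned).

Flip each bit (0->1, 1->0):
  001001000100100011
  110110111011011100

Answer: 110110111011011100 (224988)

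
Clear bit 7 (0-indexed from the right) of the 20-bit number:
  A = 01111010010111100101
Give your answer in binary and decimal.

Mask = ~(1 << 7) = 11111111111101111111
Bit 7 of A is 1, so AND-ing with the mask clears it to 0.
  01111010010111100101
& 11111111111101111111
----------------------
  01111010010101100101

Answer: 01111010010101100101 (501093)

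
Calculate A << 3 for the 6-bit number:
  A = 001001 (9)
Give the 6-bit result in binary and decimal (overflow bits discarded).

Shift left by 3: drop the top 3 bit(s), append 3 zero(s) on the right.
  001001  ->  discard [001], keep [001], append 000
= 001000

Answer: 001000 (8)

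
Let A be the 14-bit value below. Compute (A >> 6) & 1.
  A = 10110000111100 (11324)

Bit 6 is the 7th from the right.
  10110000111100
         ^
That bit is 0.

Answer: 0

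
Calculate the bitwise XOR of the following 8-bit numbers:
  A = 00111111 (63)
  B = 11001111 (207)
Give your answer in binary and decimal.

Apply ^ to each column (1 where bits differ):
  00111111
^ 11001111
----------
  11110000

Answer: 11110000 (240)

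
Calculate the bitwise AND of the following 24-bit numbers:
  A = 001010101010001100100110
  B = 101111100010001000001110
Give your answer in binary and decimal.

Apply & to each column (1 only where both bits are 1):
  001010101010001100100110
& 101111100010001000001110
--------------------------
  001010100010001000000110

Answer: 001010100010001000000110 (2761222)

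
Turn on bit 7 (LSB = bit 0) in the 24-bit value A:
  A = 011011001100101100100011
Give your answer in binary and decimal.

Mask = 1 << 7 = 000000000000000010000000
Bit 7 of A is 0, so OR-ing with the mask flips it to 1.
  011011001100101100100011
| 000000000000000010000000
--------------------------
  011011001100101110100011

Answer: 011011001100101110100011 (7130019)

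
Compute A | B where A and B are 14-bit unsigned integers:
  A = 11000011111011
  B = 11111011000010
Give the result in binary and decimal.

Apply | to each column (1 where either bit is 1):
  11000011111011
| 11111011000010
----------------
  11111011111011

Answer: 11111011111011 (16123)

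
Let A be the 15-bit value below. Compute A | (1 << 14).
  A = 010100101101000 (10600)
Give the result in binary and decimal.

Mask = 1 << 14 = 100000000000000
Bit 14 of A is 0, so OR-ing with the mask flips it to 1.
  010100101101000
| 100000000000000
-----------------
  110100101101000

Answer: 110100101101000 (26984)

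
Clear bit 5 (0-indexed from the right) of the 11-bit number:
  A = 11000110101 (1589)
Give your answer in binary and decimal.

Mask = ~(1 << 5) = 11111011111
Bit 5 of A is 1, so AND-ing with the mask clears it to 0.
  11000110101
& 11111011111
-------------
  11000010101

Answer: 11000010101 (1557)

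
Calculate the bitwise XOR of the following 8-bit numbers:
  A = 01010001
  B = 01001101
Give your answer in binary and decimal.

Apply ^ to each column (1 where bits differ):
  01010001
^ 01001101
----------
  00011100

Answer: 00011100 (28)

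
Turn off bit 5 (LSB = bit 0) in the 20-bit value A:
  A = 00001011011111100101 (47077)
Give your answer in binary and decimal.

Mask = ~(1 << 5) = 11111111111111011111
Bit 5 of A is 1, so AND-ing with the mask clears it to 0.
  00001011011111100101
& 11111111111111011111
----------------------
  00001011011111000101

Answer: 00001011011111000101 (47045)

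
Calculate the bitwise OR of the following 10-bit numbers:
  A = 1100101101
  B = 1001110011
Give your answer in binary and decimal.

Apply | to each column (1 where either bit is 1):
  1100101101
| 1001110011
------------
  1101111111

Answer: 1101111111 (895)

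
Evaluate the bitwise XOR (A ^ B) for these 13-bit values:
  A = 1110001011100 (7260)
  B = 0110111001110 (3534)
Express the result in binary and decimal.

Apply ^ to each column (1 where bits differ):
  1110001011100
^ 0110111001110
---------------
  1000110010010

Answer: 1000110010010 (4498)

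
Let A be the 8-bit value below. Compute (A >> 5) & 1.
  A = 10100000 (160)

Bit 5 is the 6th from the right.
  10100000
    ^
That bit is 1.

Answer: 1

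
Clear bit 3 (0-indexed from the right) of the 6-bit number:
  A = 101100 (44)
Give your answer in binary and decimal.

Mask = ~(1 << 3) = 110111
Bit 3 of A is 1, so AND-ing with the mask clears it to 0.
  101100
& 110111
--------
  100100

Answer: 100100 (36)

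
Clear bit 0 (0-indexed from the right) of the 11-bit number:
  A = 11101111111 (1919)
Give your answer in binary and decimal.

Mask = ~(1 << 0) = 11111111110
Bit 0 of A is 1, so AND-ing with the mask clears it to 0.
  11101111111
& 11111111110
-------------
  11101111110

Answer: 11101111110 (1918)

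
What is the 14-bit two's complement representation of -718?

1. Binary of +718:  00001011001110
2. Invert bits:     11110100110001
3. Add 1:           11110100110010

Answer: 11110100110010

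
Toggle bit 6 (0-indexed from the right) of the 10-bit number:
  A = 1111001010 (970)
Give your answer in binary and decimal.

Mask = 1 << 6 = 0001000000
Bit 6 of A is 1; XOR with the mask flips it to 0.
  1111001010
^ 0001000000
------------
  1110001010

Answer: 1110001010 (906)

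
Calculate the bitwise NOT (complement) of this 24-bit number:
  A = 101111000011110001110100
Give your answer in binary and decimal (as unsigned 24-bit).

Flip each bit (0->1, 1->0):
  101111000011110001110100
  010000111100001110001011

Answer: 010000111100001110001011 (4440971)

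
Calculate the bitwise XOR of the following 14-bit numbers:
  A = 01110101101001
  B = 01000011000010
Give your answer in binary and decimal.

Apply ^ to each column (1 where bits differ):
  01110101101001
^ 01000011000010
----------------
  00110110101011

Answer: 00110110101011 (3499)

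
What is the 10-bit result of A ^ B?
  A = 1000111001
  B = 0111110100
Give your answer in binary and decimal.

Apply ^ to each column (1 where bits differ):
  1000111001
^ 0111110100
------------
  1111001101

Answer: 1111001101 (973)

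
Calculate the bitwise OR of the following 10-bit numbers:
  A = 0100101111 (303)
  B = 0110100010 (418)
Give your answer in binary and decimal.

Apply | to each column (1 where either bit is 1):
  0100101111
| 0110100010
------------
  0110101111

Answer: 0110101111 (431)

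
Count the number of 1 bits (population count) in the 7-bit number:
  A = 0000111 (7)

0000111
1-bits at positions (from bit 0 = LSB): 0, 1, 2
Count = 3

Answer: 3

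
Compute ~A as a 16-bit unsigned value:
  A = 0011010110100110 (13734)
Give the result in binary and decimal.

Flip each bit (0->1, 1->0):
  0011010110100110
  1100101001011001

Answer: 1100101001011001 (51801)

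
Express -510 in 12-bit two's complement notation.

1. Binary of +510:  000111111110
2. Invert bits:     111000000001
3. Add 1:           111000000010

Answer: 111000000010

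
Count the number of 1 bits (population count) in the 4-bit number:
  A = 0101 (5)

0101
1-bits at positions (from bit 0 = LSB): 0, 2
Count = 2

Answer: 2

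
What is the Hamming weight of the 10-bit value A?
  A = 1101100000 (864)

1101100000
1-bits at positions (from bit 0 = LSB): 5, 6, 8, 9
Count = 4

Answer: 4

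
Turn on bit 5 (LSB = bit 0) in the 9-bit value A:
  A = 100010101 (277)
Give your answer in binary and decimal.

Mask = 1 << 5 = 000100000
Bit 5 of A is 0, so OR-ing with the mask flips it to 1.
  100010101
| 000100000
-----------
  100110101

Answer: 100110101 (309)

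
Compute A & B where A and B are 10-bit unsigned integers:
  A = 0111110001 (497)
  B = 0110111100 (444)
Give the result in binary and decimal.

Apply & to each column (1 only where both bits are 1):
  0111110001
& 0110111100
------------
  0110110000

Answer: 0110110000 (432)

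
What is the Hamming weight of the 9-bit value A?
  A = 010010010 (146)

010010010
1-bits at positions (from bit 0 = LSB): 1, 4, 7
Count = 3

Answer: 3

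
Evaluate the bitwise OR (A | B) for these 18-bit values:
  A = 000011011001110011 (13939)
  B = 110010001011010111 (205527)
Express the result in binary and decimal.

Apply | to each column (1 where either bit is 1):
  000011011001110011
| 110010001011010111
--------------------
  110011011011110111

Answer: 110011011011110111 (210679)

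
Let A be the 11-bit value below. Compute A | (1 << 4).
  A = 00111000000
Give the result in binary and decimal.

Mask = 1 << 4 = 00000010000
Bit 4 of A is 0, so OR-ing with the mask flips it to 1.
  00111000000
| 00000010000
-------------
  00111010000

Answer: 00111010000 (464)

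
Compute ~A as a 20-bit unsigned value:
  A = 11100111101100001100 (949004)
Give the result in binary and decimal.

Flip each bit (0->1, 1->0):
  11100111101100001100
  00011000010011110011

Answer: 00011000010011110011 (99571)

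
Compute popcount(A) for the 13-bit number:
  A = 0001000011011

0001000011011
1-bits at positions (from bit 0 = LSB): 0, 1, 3, 4, 9
Count = 5

Answer: 5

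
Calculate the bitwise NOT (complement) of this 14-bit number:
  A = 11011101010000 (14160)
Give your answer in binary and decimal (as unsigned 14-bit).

Flip each bit (0->1, 1->0):
  11011101010000
  00100010101111

Answer: 00100010101111 (2223)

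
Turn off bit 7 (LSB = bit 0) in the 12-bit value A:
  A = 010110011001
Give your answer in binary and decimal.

Mask = ~(1 << 7) = 111101111111
Bit 7 of A is 1, so AND-ing with the mask clears it to 0.
  010110011001
& 111101111111
--------------
  010100011001

Answer: 010100011001 (1305)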